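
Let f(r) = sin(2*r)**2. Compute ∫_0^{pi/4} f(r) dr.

Use the identity sin^2(2*r) = (1 - cos(4*r))/2.
An antiderivative is F(r) = r/2 - sin(4*r)/8.
Then F(pi/4) - F(0) = (pi/8) - (0) = pi/8.

pi/8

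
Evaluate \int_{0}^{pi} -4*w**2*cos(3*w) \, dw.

8*pi/9

Integrate by parts twice (u = w^2, dv = -4*cos(3*w) dw).
An antiderivative is F(w) = -4*w**2*sin(3*w)/3 - 8*w*cos(3*w)/9 + 8*sin(3*w)/27.
Then F(pi) - F(0) = (8*pi/9) - (0) = 8*pi/9.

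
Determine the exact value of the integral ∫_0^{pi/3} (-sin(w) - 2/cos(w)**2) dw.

-2*sqrt(3) - 1/2

An antiderivative is F(w) = cos(w) - 2*tan(w).
Then F(pi/3) - F(0) = (1/2 - 2*sqrt(3)) - (1) = -2*sqrt(3) - 1/2.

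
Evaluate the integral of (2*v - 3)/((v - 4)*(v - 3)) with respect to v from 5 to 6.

Factor the denominator: v**2 - 7*v + 12 = (v - 3)(v - 4).
Partial fractions: (2*v - 3)/((v - 4)*(v - 3)) = -3/(v - 3) + 5/(v - 4).
An antiderivative is F(v) = 5*log(v - 4) - 3*log(v - 3).
Then F(6) - F(5) = (log(32/27)) - (-log(8)) = -3*log(3) + 8*log(2).

-3*log(3) + 8*log(2)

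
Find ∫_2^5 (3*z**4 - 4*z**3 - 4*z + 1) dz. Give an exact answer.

6039/5

By the power rule, an antiderivative is F(z) = 3*z**5/5 - z**4 - 2*z**2 + z.
Then F(5) - F(2) = (1205) - (-14/5) = 6039/5.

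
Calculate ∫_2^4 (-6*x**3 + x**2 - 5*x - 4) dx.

-1138/3

By the power rule, an antiderivative is F(x) = -3*x**4/2 + x**3/3 - 5*x**2/2 - 4*x.
Then F(4) - F(2) = (-1256/3) - (-118/3) = -1138/3.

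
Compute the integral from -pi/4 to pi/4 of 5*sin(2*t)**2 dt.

5*pi/4

Use the identity sin^2(2*t) = (1 - cos(4*t))/2.
An antiderivative is F(t) = 5*t/2 - 5*sin(4*t)/8.
Then F(pi/4) - F(-pi/4) = (5*pi/8) - (-5*pi/8) = 5*pi/4.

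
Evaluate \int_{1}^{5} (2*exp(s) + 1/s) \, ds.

-2*exp(1) + log(5) + 2*exp(5)

An antiderivative is F(s) = 2*exp(s) + log(s).
Then F(5) - F(1) = (log(5) + 2*exp(5)) - (2*exp(1)) = -2*exp(1) + log(5) + 2*exp(5).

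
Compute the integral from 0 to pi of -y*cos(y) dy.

2

Integrate by parts once (u = y, dv = -cos(y) dy).
An antiderivative is F(y) = -y*sin(y) - cos(y).
Then F(pi) - F(0) = (1) - (-1) = 2.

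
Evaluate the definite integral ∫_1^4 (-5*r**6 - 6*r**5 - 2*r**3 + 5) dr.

By the power rule, an antiderivative is F(r) = -5*r**7/7 - r**6 - r**4/2 + 5*r.
Then F(4) - F(1) = (-111348/7) - (39/14) = -222735/14.

-222735/14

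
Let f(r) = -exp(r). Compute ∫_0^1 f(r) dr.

1 - E

An antiderivative is F(r) = -exp(r).
Then F(1) - F(0) = (-E) - (-1) = 1 - E.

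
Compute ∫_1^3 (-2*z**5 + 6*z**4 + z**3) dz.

1016/15

By the power rule, an antiderivative is F(z) = -z**6/3 + 6*z**5/5 + z**4/4.
Then F(3) - F(1) = (1377/20) - (67/60) = 1016/15.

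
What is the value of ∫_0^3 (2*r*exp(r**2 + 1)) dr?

Let u = r**2 + 1, so du = 2*r dr. When r = 0, u = 1; when r = 3, u = 10.
The integral becomes ∫ exp(u) du from 1 to 10, with antiderivative exp(u).
Back in r: F(r) = exp(r**2 + 1).
Then F(3) - F(0) = (exp(10)) - (exp(1)) = -exp(1) + exp(10).

-exp(1) + exp(10)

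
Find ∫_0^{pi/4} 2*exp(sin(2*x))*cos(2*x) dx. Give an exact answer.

Let u = sin(2*x), so du = 2*cos(2*x) dx. When x = 0, u = 0; when x = pi/4, u = 1.
The integral becomes ∫ exp(u) du from 0 to 1, with antiderivative exp(u).
Back in x: F(x) = exp(sin(2*x)).
Then F(pi/4) - F(0) = (E) - (1) = -1 + E.

-1 + E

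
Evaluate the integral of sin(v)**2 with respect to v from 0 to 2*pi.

pi

Use the identity sin^2(v) = (1 - cos(2*v))/2.
An antiderivative is F(v) = v/2 - sin(2*v)/4.
Then F(2*pi) - F(0) = (pi) - (0) = pi.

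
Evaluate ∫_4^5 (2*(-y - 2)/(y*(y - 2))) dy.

Factor the denominator: y**2 - 2*y = y(y - 2).
Partial fractions: 2*(-y - 2)/(y*(y - 2)) = 2/y - 4/(y - 2).
An antiderivative is F(y) = 2*log(y) - 4*log(y - 2).
Then F(5) - F(4) = (log(25/81)) - (0) = log(25/81).

log(25/81)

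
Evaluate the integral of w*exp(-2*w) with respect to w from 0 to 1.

Integrate by parts once (u = w, dv = exp(-2*w) dw).
An antiderivative is F(w) = (-2*w - 1)*exp(-2*w)/4.
Then F(1) - F(0) = (-3*exp(-2)/4) - (-1/4) = (-3 + exp(2))*exp(-2)/4.

(-3 + exp(2))*exp(-2)/4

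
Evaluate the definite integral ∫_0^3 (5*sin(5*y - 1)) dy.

Let u = 5*y - 1, so du = 5 dy. When y = 0, u = -1; when y = 3, u = 14.
The integral becomes ∫ sin(u) du from -1 to 14, with antiderivative -cos(u).
Back in y: F(y) = -cos(5*y - 1).
Then F(3) - F(0) = (-cos(14)) - (-cos(1)) = -cos(14) + cos(1).

-cos(14) + cos(1)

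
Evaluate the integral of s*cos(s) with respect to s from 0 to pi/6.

Integrate by parts once (u = s, dv = cos(s) ds).
An antiderivative is F(s) = s*sin(s) + cos(s).
Then F(pi/6) - F(0) = (pi/12 + sqrt(3)/2) - (1) = -1 + pi/12 + sqrt(3)/2.

-1 + pi/12 + sqrt(3)/2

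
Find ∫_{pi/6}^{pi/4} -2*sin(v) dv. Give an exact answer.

An antiderivative is F(v) = 2*cos(v).
Then F(pi/4) - F(pi/6) = (sqrt(2)) - (sqrt(3)) = -sqrt(3) + sqrt(2).

-sqrt(3) + sqrt(2)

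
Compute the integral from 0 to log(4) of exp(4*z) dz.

Let u = exp(z), so du = exp(z) dz. When z = 0, u = 1; when z = log(4), u = 4.
The integral becomes ∫ u**3 du from 1 to 4, with antiderivative u**4/4.
Back in z: F(z) = exp(4*z)/4.
Then F(log(4)) - F(0) = (64) - (1/4) = 255/4.

255/4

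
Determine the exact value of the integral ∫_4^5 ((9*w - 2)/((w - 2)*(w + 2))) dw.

Factor the denominator: w**2 - 4 = (w + 2)(w - 2).
Partial fractions: (9*w - 2)/((w - 2)*(w + 2)) = 5/(w + 2) + 4/(w - 2).
An antiderivative is F(w) = 4*log(w - 2) + 5*log(w + 2).
Then F(5) - F(4) = (4*log(3) + 5*log(7)) - (5*log(3) + 9*log(2)) = -9*log(2) - log(3) + 5*log(7).

-9*log(2) - log(3) + 5*log(7)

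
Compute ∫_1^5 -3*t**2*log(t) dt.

Integrate by parts once (u = ln t, dv = -3*t**2 dt).
An antiderivative is F(t) = -t**3*(3*log(t) - 1)/3.
Then F(5) - F(1) = (125/3 - 125*log(5)) - (1/3) = 124/3 - 125*log(5).

124/3 - 125*log(5)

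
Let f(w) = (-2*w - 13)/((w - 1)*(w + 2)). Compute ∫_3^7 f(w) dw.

Factor the denominator: w**2 + w - 2 = (w + 2)(w - 1).
Partial fractions: (-2*w - 13)/((w - 1)*(w + 2)) = 3/(w + 2) - 5/(w - 1).
An antiderivative is F(w) = -5*log(w - 1) + 3*log(w + 2).
Then F(7) - F(3) = (log(3/32)) - (-5*log(2) + 3*log(5)) = -3*log(5) + log(3).

-3*log(5) + log(3)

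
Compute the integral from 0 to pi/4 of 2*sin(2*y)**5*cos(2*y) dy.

Let u = sin(2*y), so du = 2*cos(2*y) dy. When y = 0, u = 0; when y = pi/4, u = 1.
The integral becomes ∫ u**5 du from 0 to 1, with antiderivative u**6/6.
Back in y: F(y) = sin(2*y)**6/6.
Then F(pi/4) - F(0) = (1/6) - (0) = 1/6.

1/6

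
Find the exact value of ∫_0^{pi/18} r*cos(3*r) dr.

Integrate by parts once (u = r, dv = cos(3*r) dr).
An antiderivative is F(r) = r*sin(3*r)/3 + cos(3*r)/9.
Then F(pi/18) - F(0) = (pi/108 + sqrt(3)/18) - (1/9) = -1/9 + pi/108 + sqrt(3)/18.

-1/9 + pi/108 + sqrt(3)/18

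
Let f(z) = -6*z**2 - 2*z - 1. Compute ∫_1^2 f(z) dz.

By the power rule, an antiderivative is F(z) = -2*z**3 - z**2 - z.
Then F(2) - F(1) = (-22) - (-4) = -18.

-18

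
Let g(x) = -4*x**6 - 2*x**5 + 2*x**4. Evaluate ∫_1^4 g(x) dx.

-361113/35

By the power rule, an antiderivative is F(x) = -4*x**7/7 - x**6/3 + 2*x**5/5.
Then F(4) - F(1) = (-1083392/105) - (-53/105) = -361113/35.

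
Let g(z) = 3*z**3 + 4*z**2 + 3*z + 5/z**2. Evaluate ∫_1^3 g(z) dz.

110

By the power rule, an antiderivative is F(z) = 3*z**4/4 + 4*z**3/3 + 3*z**2/2 - 5/z.
Then F(3) - F(1) = (1303/12) - (-17/12) = 110.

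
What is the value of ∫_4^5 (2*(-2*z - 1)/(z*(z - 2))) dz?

Factor the denominator: z**2 - 2*z = z(z - 2).
Partial fractions: 2*(-2*z - 1)/(z*(z - 2)) = 1/z - 5/(z - 2).
An antiderivative is F(z) = log(z) - 5*log(z - 2).
Then F(5) - F(4) = (-5*log(3) + log(5)) - (-log(8)) = -5*log(3) + log(5) + 3*log(2).

-5*log(3) + log(5) + 3*log(2)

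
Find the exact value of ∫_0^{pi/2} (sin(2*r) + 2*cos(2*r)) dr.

An antiderivative is F(r) = sin(2*r) - cos(2*r)/2.
Then F(pi/2) - F(0) = (1/2) - (-1/2) = 1.

1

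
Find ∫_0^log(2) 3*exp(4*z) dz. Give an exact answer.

45/4

Let u = exp(z), so du = exp(z) dz. When z = 0, u = 1; when z = log(2), u = 2.
The integral becomes 3·∫ u**3 du from 1 to 2, with antiderivative 3*u**4/4.
Back in z: F(z) = 3*exp(4*z)/4.
Then F(log(2)) - F(0) = (12) - (3/4) = 45/4.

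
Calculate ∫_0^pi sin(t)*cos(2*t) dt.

-2/3

Use the identity sin(t)cos(2*t) = [sin(3*t) + sin(-t)]/2.
An antiderivative is F(t) = cos(t)/2 - cos(3*t)/6.
Then F(pi) - F(0) = (-1/3) - (1/3) = -2/3.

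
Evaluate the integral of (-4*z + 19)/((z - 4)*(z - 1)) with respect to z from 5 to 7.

log(32/81)

Factor the denominator: z**2 - 5*z + 4 = (z - 1)(z - 4).
Partial fractions: (-4*z + 19)/((z - 4)*(z - 1)) = -5/(z - 1) + 1/(z - 4).
An antiderivative is F(z) = log(z - 4) - 5*log(z - 1).
Then F(7) - F(5) = (-4*log(3) - 5*log(2)) - (-10*log(2)) = log(32/81).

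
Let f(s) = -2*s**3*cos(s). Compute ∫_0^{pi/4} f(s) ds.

-12 - 3*sqrt(2)*pi**2/16 - sqrt(2)*pi**3/64 + 3*sqrt(2)*pi/2 + 6*sqrt(2)

Integrate by parts 3 times (u = s^3, dv = -2*cos(s) ds).
An antiderivative is F(s) = -2*s**3*sin(s) - 6*s**2*cos(s) + 12*s*sin(s) + 12*cos(s).
Then F(pi/4) - F(0) = (sqrt(2)*(-12*pi**2 - pi**3 + 96*pi + 384)/64) - (12) = -12 - 3*sqrt(2)*pi**2/16 - sqrt(2)*pi**3/64 + 3*sqrt(2)*pi/2 + 6*sqrt(2).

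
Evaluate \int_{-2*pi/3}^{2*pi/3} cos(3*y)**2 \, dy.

2*pi/3

Use the identity cos^2(3*y) = (1 + cos(6*y))/2.
An antiderivative is F(y) = y/2 + sin(6*y)/12.
Then F(2*pi/3) - F(-2*pi/3) = (pi/3) - (-pi/3) = 2*pi/3.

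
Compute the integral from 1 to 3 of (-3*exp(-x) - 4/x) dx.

-4*log(3) - 3*exp(-1) + 3*exp(-3)

An antiderivative is F(x) = -4*log(x) + 3*exp(-x).
Then F(3) - F(1) = (-4*log(3) + 3*exp(-3)) - (3*exp(-1)) = -4*log(3) - 3*exp(-1) + 3*exp(-3).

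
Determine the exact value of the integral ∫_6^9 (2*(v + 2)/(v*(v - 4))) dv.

-2*log(2) - log(3) + 3*log(5)

Factor the denominator: v**2 - 4*v = v(v - 4).
Partial fractions: 2*(v + 2)/(v*(v - 4)) = -1/v + 3/(v - 4).
An antiderivative is F(v) = -log(v) + 3*log(v - 4).
Then F(9) - F(6) = (-2*log(3) + 3*log(5)) - (log(4/3)) = -2*log(2) - log(3) + 3*log(5).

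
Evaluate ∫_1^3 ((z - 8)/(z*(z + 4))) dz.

-3*log(5) - 2*log(3) + 3*log(7)

Factor the denominator: z**2 + 4*z = (z + 4)z.
Partial fractions: (z - 8)/(z*(z + 4)) = 3/(z + 4) - 2/z.
An antiderivative is F(z) = -2*log(z) + 3*log(z + 4).
Then F(3) - F(1) = (-2*log(3) + 3*log(7)) - (3*log(5)) = -3*log(5) - 2*log(3) + 3*log(7).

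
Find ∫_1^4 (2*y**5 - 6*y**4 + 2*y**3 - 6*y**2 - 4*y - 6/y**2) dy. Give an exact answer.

By the power rule, an antiderivative is F(y) = y**6/3 - 6*y**5/5 + y**4/2 - 2*y**3 - 2*y**2 + 6/y.
Then F(4) - F(1) = (3181/30) - (49/30) = 522/5.

522/5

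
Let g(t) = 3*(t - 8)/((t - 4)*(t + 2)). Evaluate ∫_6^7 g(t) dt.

-13*log(2) + 8*log(3)

Factor the denominator: t**2 - 2*t - 8 = (t + 2)(t - 4).
Partial fractions: 3*(t - 8)/((t - 4)*(t + 2)) = 5/(t + 2) - 2/(t - 4).
An antiderivative is F(t) = -2*log(t - 4) + 5*log(t + 2).
Then F(7) - F(6) = (8*log(3)) - (13*log(2)) = -13*log(2) + 8*log(3).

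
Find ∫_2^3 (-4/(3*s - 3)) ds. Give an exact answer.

An antiderivative is F(s) = -4*log(3*s - 3)/3.
Then F(3) - F(2) = (-4*log(6)/3) - (-4*log(3)/3) = -4*log(2)/3.

-4*log(2)/3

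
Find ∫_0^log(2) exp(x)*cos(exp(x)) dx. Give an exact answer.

Let u = exp(x), so du = exp(x) dx. When x = 0, u = 1; when x = log(2), u = 2.
The integral becomes ∫ cos(u) du from 1 to 2, with antiderivative sin(u).
Back in x: F(x) = sin(exp(x)).
Then F(log(2)) - F(0) = (sin(2)) - (sin(1)) = -sin(1) + sin(2).

-sin(1) + sin(2)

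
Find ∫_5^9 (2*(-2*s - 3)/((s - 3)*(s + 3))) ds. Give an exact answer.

log(2/81)

Factor the denominator: s**2 - 9 = (s + 3)(s - 3).
Partial fractions: 2*(-2*s - 3)/((s - 3)*(s + 3)) = -1/(s + 3) - 3/(s - 3).
An antiderivative is F(s) = -3*log(s - 3) - log(s + 3).
Then F(9) - F(5) = (-4*log(3) - 5*log(2)) - (-log(64)) = log(2/81).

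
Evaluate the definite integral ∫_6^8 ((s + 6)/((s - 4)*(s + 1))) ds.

Factor the denominator: s**2 - 3*s - 4 = (s + 1)(s - 4).
Partial fractions: (s + 6)/((s - 4)*(s + 1)) = -1/(s + 1) + 2/(s - 4).
An antiderivative is F(s) = 2*log(s - 4) - log(s + 1).
Then F(8) - F(6) = (log(16/9)) - (log(4/7)) = log(28/9).

log(28/9)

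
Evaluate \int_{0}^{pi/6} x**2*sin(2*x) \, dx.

Integrate by parts twice (u = x^2, dv = sin(2*x) dx).
An antiderivative is F(x) = -x**2*cos(2*x)/2 + x*sin(2*x)/2 + cos(2*x)/4.
Then F(pi/6) - F(0) = (-pi**2/144 + 1/8 + sqrt(3)*pi/24) - (1/4) = -1/8 - pi**2/144 + sqrt(3)*pi/24.

-1/8 - pi**2/144 + sqrt(3)*pi/24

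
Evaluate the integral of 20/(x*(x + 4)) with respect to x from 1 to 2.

-5*log(3) + 5*log(5)

Factor the denominator: x**2 + 4*x = (x + 4)x.
Partial fractions: 20/(x*(x + 4)) = -5/(x + 4) + 5/x.
An antiderivative is F(x) = 5*log(x) - 5*log(x + 4).
Then F(2) - F(1) = (-5*log(3)) - (-5*log(5)) = -5*log(3) + 5*log(5).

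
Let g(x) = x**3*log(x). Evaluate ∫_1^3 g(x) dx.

Integrate by parts once (u = ln x, dv = x**3 dx).
An antiderivative is F(x) = x**4*(4*log(x) - 1)/16.
Then F(3) - F(1) = (-81/16 + 81*log(3)/4) - (-1/16) = -5 + 81*log(3)/4.

-5 + 81*log(3)/4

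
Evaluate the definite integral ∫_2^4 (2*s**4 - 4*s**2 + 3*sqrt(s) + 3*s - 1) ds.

By the power rule, an antiderivative is F(s) = 2*s**5/5 + 2*s**(3/2) - 4*s**3/3 + 3*s**2/2 - s.
Then F(4) - F(2) = (5404/15) - (4*sqrt(2) + 92/15) = 5312/15 - 4*sqrt(2).

5312/15 - 4*sqrt(2)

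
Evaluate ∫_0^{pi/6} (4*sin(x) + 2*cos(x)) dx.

5 - 2*sqrt(3)

An antiderivative is F(x) = 2*sin(x) - 4*cos(x).
Then F(pi/6) - F(0) = (1 - 2*sqrt(3)) - (-4) = 5 - 2*sqrt(3).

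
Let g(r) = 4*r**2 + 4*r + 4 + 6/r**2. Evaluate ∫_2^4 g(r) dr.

By the power rule, an antiderivative is F(r) = 4*r**3/3 + 2*r**2 + 4*r - 6/r.
Then F(4) - F(2) = (791/6) - (71/3) = 649/6.

649/6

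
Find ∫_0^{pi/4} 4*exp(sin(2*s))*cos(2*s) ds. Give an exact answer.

-2 + 2*E

Let u = sin(2*s), so du = 2*cos(2*s) ds. When s = 0, u = 0; when s = pi/4, u = 1.
The integral becomes 2·∫ exp(u) du from 0 to 1, with antiderivative 2*exp(u).
Back in s: F(s) = 2*exp(sin(2*s)).
Then F(pi/4) - F(0) = (2*E) - (2) = -2 + 2*E.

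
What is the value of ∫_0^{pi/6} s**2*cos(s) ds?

-1 + pi**2/72 + sqrt(3)*pi/6

Integrate by parts twice (u = s^2, dv = cos(s) ds).
An antiderivative is F(s) = s**2*sin(s) + 2*s*cos(s) - 2*sin(s).
Then F(pi/6) - F(0) = (-1 + pi**2/72 + sqrt(3)*pi/6) - (0) = -1 + pi**2/72 + sqrt(3)*pi/6.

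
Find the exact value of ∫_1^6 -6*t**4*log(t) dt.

1866 - 46656*log(6)/5

Integrate by parts once (u = ln t, dv = -6*t**4 dt).
An antiderivative is F(t) = -6*t**5*(5*log(t) - 1)/25.
Then F(6) - F(1) = (46656/25 - 46656*log(6)/5) - (6/25) = 1866 - 46656*log(6)/5.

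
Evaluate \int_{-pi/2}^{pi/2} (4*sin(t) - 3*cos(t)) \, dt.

An antiderivative is F(t) = -3*sin(t) - 4*cos(t).
Then F(pi/2) - F(-pi/2) = (-3) - (3) = -6.

-6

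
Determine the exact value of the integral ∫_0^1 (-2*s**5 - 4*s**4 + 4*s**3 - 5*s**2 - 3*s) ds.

By the power rule, an antiderivative is F(s) = -s**6/3 - 4*s**5/5 + s**4 - 5*s**3/3 - 3*s**2/2.
Then F(1) - F(0) = (-33/10) - (0) = -33/10.

-33/10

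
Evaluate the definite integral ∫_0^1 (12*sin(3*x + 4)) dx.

-4*cos(7) + 4*cos(4)

Let u = 3*x + 4, so du = 3 dx. When x = 0, u = 4; when x = 1, u = 7.
The integral becomes 4·∫ sin(u) du from 4 to 7, with antiderivative -4*cos(u).
Back in x: F(x) = -4*cos(3*x + 4).
Then F(1) - F(0) = (-4*cos(7)) - (-4*cos(4)) = -4*cos(7) + 4*cos(4).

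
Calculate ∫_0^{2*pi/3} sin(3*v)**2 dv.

Use the identity sin^2(3*v) = (1 - cos(6*v))/2.
An antiderivative is F(v) = v/2 - sin(6*v)/12.
Then F(2*pi/3) - F(0) = (pi/3) - (0) = pi/3.

pi/3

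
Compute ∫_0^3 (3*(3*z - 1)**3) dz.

Let u = 3*z - 1, so du = 3 dz. When z = 0, u = -1; when z = 3, u = 8.
The integral becomes ∫ u**3 du from -1 to 8, with antiderivative u**4/4.
Back in z: F(z) = (3*z - 1)**4/4.
Then F(3) - F(0) = (1024) - (1/4) = 4095/4.

4095/4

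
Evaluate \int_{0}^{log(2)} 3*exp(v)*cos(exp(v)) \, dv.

-3*sin(1) + 3*sin(2)

Let u = exp(v), so du = exp(v) dv. When v = 0, u = 1; when v = log(2), u = 2.
The integral becomes 3·∫ cos(u) du from 1 to 2, with antiderivative 3*sin(u).
Back in v: F(v) = 3*sin(exp(v)).
Then F(log(2)) - F(0) = (3*sin(2)) - (3*sin(1)) = -3*sin(1) + 3*sin(2).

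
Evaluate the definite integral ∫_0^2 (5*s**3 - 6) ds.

By the power rule, an antiderivative is F(s) = 5*s**4/4 - 6*s.
Then F(2) - F(0) = (8) - (0) = 8.

8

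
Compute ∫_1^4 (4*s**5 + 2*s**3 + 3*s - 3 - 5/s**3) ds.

91797/32

By the power rule, an antiderivative is F(s) = 2*s**6/3 + s**4/2 + 3*s**2/2 - 3*s + 5/(2*s**2).
Then F(4) - F(1) = (275599/96) - (13/6) = 91797/32.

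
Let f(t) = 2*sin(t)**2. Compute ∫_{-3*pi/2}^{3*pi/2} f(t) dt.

Use the identity sin^2(t) = (1 - cos(2*t))/2.
An antiderivative is F(t) = t - sin(2*t)/2.
Then F(3*pi/2) - F(-3*pi/2) = (3*pi/2) - (-3*pi/2) = 3*pi.

3*pi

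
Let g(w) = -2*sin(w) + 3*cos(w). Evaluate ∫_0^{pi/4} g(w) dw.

An antiderivative is F(w) = 3*sin(w) + 2*cos(w).
Then F(pi/4) - F(0) = (5*sqrt(2)/2) - (2) = -2 + 5*sqrt(2)/2.

-2 + 5*sqrt(2)/2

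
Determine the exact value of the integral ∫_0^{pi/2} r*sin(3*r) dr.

-1/9

Integrate by parts once (u = r, dv = sin(3*r) dr).
An antiderivative is F(r) = -r*cos(3*r)/3 + sin(3*r)/9.
Then F(pi/2) - F(0) = (-1/9) - (0) = -1/9.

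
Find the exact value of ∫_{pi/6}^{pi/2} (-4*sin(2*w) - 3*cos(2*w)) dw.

-3 + 3*sqrt(3)/4

An antiderivative is F(w) = -3*sin(2*w)/2 + 2*cos(2*w).
Then F(pi/2) - F(pi/6) = (-2) - (1 - 3*sqrt(3)/4) = -3 + 3*sqrt(3)/4.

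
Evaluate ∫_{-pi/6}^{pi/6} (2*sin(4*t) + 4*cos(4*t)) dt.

An antiderivative is F(t) = sin(4*t) - cos(4*t)/2.
Then F(pi/6) - F(-pi/6) = (1/4 + sqrt(3)/2) - (1/4 - sqrt(3)/2) = sqrt(3).

sqrt(3)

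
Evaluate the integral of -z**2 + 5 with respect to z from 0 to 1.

By the power rule, an antiderivative is F(z) = -z**3/3 + 5*z.
Then F(1) - F(0) = (14/3) - (0) = 14/3.

14/3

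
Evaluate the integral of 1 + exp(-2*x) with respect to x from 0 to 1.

3/2 - exp(-2)/2

An antiderivative is F(x) = x - exp(-2*x)/2.
Then F(1) - F(0) = (1 - exp(-2)/2) - (-1/2) = 3/2 - exp(-2)/2.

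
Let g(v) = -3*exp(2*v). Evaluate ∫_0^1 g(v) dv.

3/2 - 3*exp(2)/2

An antiderivative is F(v) = -3*exp(2*v)/2.
Then F(1) - F(0) = (-3*exp(2)/2) - (-3/2) = 3/2 - 3*exp(2)/2.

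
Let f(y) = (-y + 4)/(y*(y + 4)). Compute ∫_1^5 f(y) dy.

Factor the denominator: y**2 + 4*y = (y + 4)y.
Partial fractions: (-y + 4)/(y*(y + 4)) = -2/(y + 4) + 1/y.
An antiderivative is F(y) = log(y) - 2*log(y + 4).
Then F(5) - F(1) = (log(5/81)) - (-log(25)) = -4*log(3) + 3*log(5).

-4*log(3) + 3*log(5)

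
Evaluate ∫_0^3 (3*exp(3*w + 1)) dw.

Let u = 3*w + 1, so du = 3 dw. When w = 0, u = 1; when w = 3, u = 10.
The integral becomes ∫ exp(u) du from 1 to 10, with antiderivative exp(u).
Back in w: F(w) = exp(3*w + 1).
Then F(3) - F(0) = (exp(10)) - (exp(1)) = -exp(1) + exp(10).

-exp(1) + exp(10)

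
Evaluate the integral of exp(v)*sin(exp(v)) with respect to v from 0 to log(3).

Let u = exp(v), so du = exp(v) dv. When v = 0, u = 1; when v = log(3), u = 3.
The integral becomes ∫ sin(u) du from 1 to 3, with antiderivative -cos(u).
Back in v: F(v) = -cos(exp(v)).
Then F(log(3)) - F(0) = (-cos(3)) - (-cos(1)) = cos(1) - cos(3).

cos(1) - cos(3)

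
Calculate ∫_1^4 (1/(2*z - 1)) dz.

An antiderivative is F(z) = log(2*z - 1)/2.
Then F(4) - F(1) = (log(7)/2) - (0) = log(7)/2.

log(7)/2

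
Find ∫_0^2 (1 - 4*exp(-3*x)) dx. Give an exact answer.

4*exp(-6)/3 + 2/3

An antiderivative is F(x) = x + 4*exp(-3*x)/3.
Then F(2) - F(0) = (4*exp(-6)/3 + 2) - (4/3) = 4*exp(-6)/3 + 2/3.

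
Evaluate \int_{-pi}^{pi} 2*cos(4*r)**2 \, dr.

2*pi

Use the identity cos^2(4*r) = (1 + cos(8*r))/2.
An antiderivative is F(r) = r + sin(8*r)/8.
Then F(pi) - F(-pi) = (pi) - (-pi) = 2*pi.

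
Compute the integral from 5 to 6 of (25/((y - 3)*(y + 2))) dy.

-20*log(2) + 5*log(3) + 5*log(7)

Factor the denominator: y**2 - y - 6 = (y + 2)(y - 3).
Partial fractions: 25/((y - 3)*(y + 2)) = -5/(y + 2) + 5/(y - 3).
An antiderivative is F(y) = 5*log(y - 3) - 5*log(y + 2).
Then F(6) - F(5) = (-15*log(2) + 5*log(3)) - (-5*log(7) + 5*log(2)) = -20*log(2) + 5*log(3) + 5*log(7).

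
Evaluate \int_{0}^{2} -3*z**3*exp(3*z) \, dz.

Integrate by parts 3 times (u = z^3, dv = -3*exp(3*z) dz).
An antiderivative is F(z) = (-9*z**3 + 9*z**2 - 6*z + 2)*exp(3*z)/9.
Then F(2) - F(0) = (-46*exp(6)/9) - (2/9) = -46*exp(6)/9 - 2/9.

-46*exp(6)/9 - 2/9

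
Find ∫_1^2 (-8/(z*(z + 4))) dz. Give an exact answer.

Factor the denominator: z**2 + 4*z = (z + 4)z.
Partial fractions: -8/(z*(z + 4)) = 2/(z + 4) - 2/z.
An antiderivative is F(z) = -2*log(z) + 2*log(z + 4).
Then F(2) - F(1) = (log(9)) - (log(25)) = log(9/25).

log(9/25)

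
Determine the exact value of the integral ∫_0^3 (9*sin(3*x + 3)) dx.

3*cos(3) - 3*cos(12)

Let u = 3*x + 3, so du = 3 dx. When x = 0, u = 3; when x = 3, u = 12.
The integral becomes 3·∫ sin(u) du from 3 to 12, with antiderivative -3*cos(u).
Back in x: F(x) = -3*cos(3*x + 3).
Then F(3) - F(0) = (-3*cos(12)) - (-3*cos(3)) = 3*cos(3) - 3*cos(12).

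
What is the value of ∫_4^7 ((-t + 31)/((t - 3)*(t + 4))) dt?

Factor the denominator: t**2 + t - 12 = (t + 4)(t - 3).
Partial fractions: (-t + 31)/((t - 3)*(t + 4)) = -5/(t + 4) + 4/(t - 3).
An antiderivative is F(t) = 4*log(t - 3) - 5*log(t + 4).
Then F(7) - F(4) = (-5*log(11) + 8*log(2)) - (-15*log(2)) = -5*log(11) + 23*log(2).

-5*log(11) + 23*log(2)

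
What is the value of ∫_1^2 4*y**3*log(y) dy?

-15/4 + 16*log(2)

Integrate by parts once (u = ln y, dv = 4*y**3 dy).
An antiderivative is F(y) = y**4*(4*log(y) - 1)/4.
Then F(2) - F(1) = (-4 + 16*log(2)) - (-1/4) = -15/4 + 16*log(2).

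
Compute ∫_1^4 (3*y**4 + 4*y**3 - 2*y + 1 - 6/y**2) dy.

8523/10

By the power rule, an antiderivative is F(y) = 3*y**5/5 + y**4 - y**2 + y + 6/y.
Then F(4) - F(1) = (8599/10) - (38/5) = 8523/10.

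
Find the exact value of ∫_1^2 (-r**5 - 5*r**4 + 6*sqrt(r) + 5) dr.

-81/2 + 8*sqrt(2)

By the power rule, an antiderivative is F(r) = -r**6/6 - r**5 + 4*r**(3/2) + 5*r.
Then F(2) - F(1) = (-98/3 + 8*sqrt(2)) - (47/6) = -81/2 + 8*sqrt(2).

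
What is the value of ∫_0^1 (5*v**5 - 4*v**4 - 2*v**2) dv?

-19/30

By the power rule, an antiderivative is F(v) = 5*v**6/6 - 4*v**5/5 - 2*v**3/3.
Then F(1) - F(0) = (-19/30) - (0) = -19/30.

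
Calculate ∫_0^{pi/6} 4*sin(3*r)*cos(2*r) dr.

12/5 - 4*sqrt(3)/5

Use the identity sin(3*r)cos(2*r) = [sin(5*r) + sin(r)]/2.
An antiderivative is F(r) = -2*cos(r) - 2*cos(5*r)/5.
Then F(pi/6) - F(0) = (-4*sqrt(3)/5) - (-12/5) = 12/5 - 4*sqrt(3)/5.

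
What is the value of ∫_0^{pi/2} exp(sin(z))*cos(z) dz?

Let u = sin(z), so du = cos(z) dz. When z = 0, u = 0; when z = pi/2, u = 1.
The integral becomes ∫ exp(u) du from 0 to 1, with antiderivative exp(u).
Back in z: F(z) = exp(sin(z)).
Then F(pi/2) - F(0) = (E) - (1) = -1 + E.

-1 + E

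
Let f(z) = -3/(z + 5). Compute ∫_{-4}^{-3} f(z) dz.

An antiderivative is F(z) = -3*log(z + 5).
Then F(-3) - F(-4) = (-log(8)) - (0) = -log(8).

-log(8)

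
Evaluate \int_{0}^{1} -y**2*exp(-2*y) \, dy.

Integrate by parts twice (u = y^2, dv = -exp(-2*y) dy).
An antiderivative is F(y) = (2*y**2 + 2*y + 1)*exp(-2*y)/4.
Then F(1) - F(0) = (5*exp(-2)/4) - (1/4) = (5 - exp(2))*exp(-2)/4.

(5 - exp(2))*exp(-2)/4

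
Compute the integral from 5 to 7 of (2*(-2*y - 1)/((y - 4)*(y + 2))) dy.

Factor the denominator: y**2 - 2*y - 8 = (y + 2)(y - 4).
Partial fractions: 2*(-2*y - 1)/((y - 4)*(y + 2)) = -1/(y + 2) - 3/(y - 4).
An antiderivative is F(y) = -3*log(y - 4) - log(y + 2).
Then F(7) - F(5) = (-5*log(3)) - (-log(7)) = -5*log(3) + log(7).

-5*log(3) + log(7)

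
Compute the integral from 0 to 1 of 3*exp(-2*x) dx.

An antiderivative is F(x) = -3*exp(-2*x)/2.
Then F(1) - F(0) = (-3*exp(-2)/2) - (-3/2) = 3/2 - 3*exp(-2)/2.

3/2 - 3*exp(-2)/2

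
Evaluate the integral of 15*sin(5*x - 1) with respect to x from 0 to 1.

3*cos(1) - 3*cos(4)

Let u = 5*x - 1, so du = 5 dx. When x = 0, u = -1; when x = 1, u = 4.
The integral becomes 3·∫ sin(u) du from -1 to 4, with antiderivative -3*cos(u).
Back in x: F(x) = -3*cos(5*x - 1).
Then F(1) - F(0) = (-3*cos(4)) - (-3*cos(1)) = 3*cos(1) - 3*cos(4).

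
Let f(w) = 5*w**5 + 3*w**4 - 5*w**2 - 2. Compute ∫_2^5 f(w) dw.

By the power rule, an antiderivative is F(w) = 5*w**6/6 + 3*w**5/5 - 5*w**3/3 - 2*w.
Then F(5) - F(2) = (29355/2) - (276/5) = 146223/10.

146223/10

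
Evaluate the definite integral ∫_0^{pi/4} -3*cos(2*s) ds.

-3/2

An antiderivative is F(s) = -3*sin(2*s)/2.
Then F(pi/4) - F(0) = (-3/2) - (0) = -3/2.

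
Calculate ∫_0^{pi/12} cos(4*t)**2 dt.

Use the identity cos^2(4*t) = (1 + cos(8*t))/2.
An antiderivative is F(t) = t/2 + sin(8*t)/16.
Then F(pi/12) - F(0) = (sqrt(3)/32 + pi/24) - (0) = sqrt(3)/32 + pi/24.

sqrt(3)/32 + pi/24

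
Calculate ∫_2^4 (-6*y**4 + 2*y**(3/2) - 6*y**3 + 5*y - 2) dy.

-7494/5 - 16*sqrt(2)/5

By the power rule, an antiderivative is F(y) = 4*y**(5/2)/5 - 6*y**5/5 - 3*y**4/2 + 5*y**2/2 - 2*y.
Then F(4) - F(2) = (-7776/5) - (-282/5 + 16*sqrt(2)/5) = -7494/5 - 16*sqrt(2)/5.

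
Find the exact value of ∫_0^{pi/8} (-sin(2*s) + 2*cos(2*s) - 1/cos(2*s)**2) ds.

-1 + 3*sqrt(2)/4

An antiderivative is F(s) = sin(2*s) + cos(2*s)/2 - tan(2*s)/2.
Then F(pi/8) - F(0) = (-1/2 + 3*sqrt(2)/4) - (1/2) = -1 + 3*sqrt(2)/4.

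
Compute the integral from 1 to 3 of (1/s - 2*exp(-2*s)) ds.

-exp(-2) + exp(-6) + log(3)

An antiderivative is F(s) = log(s) + exp(-2*s).
Then F(3) - F(1) = (exp(-6) + log(3)) - (exp(-2)) = -exp(-2) + exp(-6) + log(3).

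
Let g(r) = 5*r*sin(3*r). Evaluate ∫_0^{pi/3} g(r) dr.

Integrate by parts once (u = r, dv = 5*sin(3*r) dr).
An antiderivative is F(r) = -5*r*cos(3*r)/3 + 5*sin(3*r)/9.
Then F(pi/3) - F(0) = (5*pi/9) - (0) = 5*pi/9.

5*pi/9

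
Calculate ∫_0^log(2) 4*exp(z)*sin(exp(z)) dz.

Let u = exp(z), so du = exp(z) dz. When z = 0, u = 1; when z = log(2), u = 2.
The integral becomes 4·∫ sin(u) du from 1 to 2, with antiderivative -4*cos(u).
Back in z: F(z) = -4*cos(exp(z)).
Then F(log(2)) - F(0) = (-4*cos(2)) - (-4*cos(1)) = -4*cos(2) + 4*cos(1).

-4*cos(2) + 4*cos(1)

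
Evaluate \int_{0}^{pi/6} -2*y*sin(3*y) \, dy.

Integrate by parts once (u = y, dv = -2*sin(3*y) dy).
An antiderivative is F(y) = 2*y*cos(3*y)/3 - 2*sin(3*y)/9.
Then F(pi/6) - F(0) = (-2/9) - (0) = -2/9.

-2/9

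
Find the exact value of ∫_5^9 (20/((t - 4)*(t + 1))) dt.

log(81)

Factor the denominator: t**2 - 3*t - 4 = (t + 1)(t - 4).
Partial fractions: 20/((t - 4)*(t + 1)) = -4/(t + 1) + 4/(t - 4).
An antiderivative is F(t) = 4*log(t - 4) - 4*log(t + 1).
Then F(9) - F(5) = (-log(16)) - (-4*log(3) - 4*log(2)) = log(81).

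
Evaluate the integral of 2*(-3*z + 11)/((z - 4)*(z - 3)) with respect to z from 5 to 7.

Factor the denominator: z**2 - 7*z + 12 = (z - 3)(z - 4).
Partial fractions: 2*(-3*z + 11)/((z - 4)*(z - 3)) = -4/(z - 3) - 2/(z - 4).
An antiderivative is F(z) = -2*log(z - 4) - 4*log(z - 3).
Then F(7) - F(5) = (-8*log(2) - 2*log(3)) - (-log(16)) = -4*log(2) - 2*log(3).

-4*log(2) - 2*log(3)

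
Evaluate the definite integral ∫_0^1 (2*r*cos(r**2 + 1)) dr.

-sin(1) + sin(2)

Let u = r**2 + 1, so du = 2*r dr. When r = 0, u = 1; when r = 1, u = 2.
The integral becomes ∫ cos(u) du from 1 to 2, with antiderivative sin(u).
Back in r: F(r) = sin(r**2 + 1).
Then F(1) - F(0) = (sin(2)) - (sin(1)) = -sin(1) + sin(2).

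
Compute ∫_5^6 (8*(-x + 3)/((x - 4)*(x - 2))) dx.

Factor the denominator: x**2 - 6*x + 8 = (x - 2)(x - 4).
Partial fractions: 8*(-x + 3)/((x - 4)*(x - 2)) = -4/(x - 2) - 4/(x - 4).
An antiderivative is F(x) = -4*log(x - 4) - 4*log(x - 2).
Then F(6) - F(5) = (-12*log(2)) - (-log(81)) = -12*log(2) + 4*log(3).

-12*log(2) + 4*log(3)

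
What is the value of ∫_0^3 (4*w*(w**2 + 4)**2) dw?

Let u = w**2 + 4, so du = 2*w dw. When w = 0, u = 4; when w = 3, u = 13.
The integral becomes 2·∫ u**2 du from 4 to 13, with antiderivative 2*u**3/3.
Back in w: F(w) = 2*(w**2 + 4)**3/3.
Then F(3) - F(0) = (4394/3) - (128/3) = 1422.

1422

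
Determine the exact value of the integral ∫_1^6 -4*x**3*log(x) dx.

-1296*log(3) - 1296*log(2) + 1295/4

Integrate by parts once (u = ln x, dv = -4*x**3 dx).
An antiderivative is F(x) = -x**4*(4*log(x) - 1)/4.
Then F(6) - F(1) = (-1296*log(3) - 1296*log(2) + 324) - (1/4) = -1296*log(3) - 1296*log(2) + 1295/4.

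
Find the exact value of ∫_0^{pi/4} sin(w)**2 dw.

Use the identity sin^2(w) = (1 - cos(2*w))/2.
An antiderivative is F(w) = w/2 - sin(2*w)/4.
Then F(pi/4) - F(0) = (-1/4 + pi/8) - (0) = -1/4 + pi/8.

-1/4 + pi/8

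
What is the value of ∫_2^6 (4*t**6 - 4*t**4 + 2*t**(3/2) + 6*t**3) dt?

By the power rule, an antiderivative is F(t) = 4*t**7/7 + 4*t**(5/2)/5 - 4*t**5/5 + 3*t**4/2.
Then F(6) - F(2) = (144*sqrt(6)/5 + 5449032/35) - (16*sqrt(2)/5 + 2504/35) = -16*sqrt(2)/5 + 144*sqrt(6)/5 + 5446528/35.

-16*sqrt(2)/5 + 144*sqrt(6)/5 + 5446528/35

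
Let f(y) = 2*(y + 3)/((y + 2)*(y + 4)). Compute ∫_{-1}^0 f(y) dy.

log(8/3)

Factor the denominator: y**2 + 6*y + 8 = (y + 4)(y + 2).
Partial fractions: 2*(y + 3)/((y + 2)*(y + 4)) = 1/(y + 4) + 1/(y + 2).
An antiderivative is F(y) = log(y + 2) + log(y + 4).
Then F(0) - F(-1) = (log(8)) - (log(3)) = log(8/3).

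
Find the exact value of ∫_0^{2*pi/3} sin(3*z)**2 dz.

pi/3

Use the identity sin^2(3*z) = (1 - cos(6*z))/2.
An antiderivative is F(z) = z/2 - sin(6*z)/12.
Then F(2*pi/3) - F(0) = (pi/3) - (0) = pi/3.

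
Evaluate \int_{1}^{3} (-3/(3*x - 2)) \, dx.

-log(7)

An antiderivative is F(x) = -log(3*x - 2).
Then F(3) - F(1) = (-log(7)) - (0) = -log(7).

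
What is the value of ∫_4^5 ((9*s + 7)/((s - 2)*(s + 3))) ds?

Factor the denominator: s**2 + s - 6 = (s + 3)(s - 2).
Partial fractions: (9*s + 7)/((s - 2)*(s + 3)) = 4/(s + 3) + 5/(s - 2).
An antiderivative is F(s) = 5*log(s - 2) + 4*log(s + 3).
Then F(5) - F(4) = (5*log(3) + 12*log(2)) - (5*log(2) + 4*log(7)) = -4*log(7) + 7*log(2) + 5*log(3).

-4*log(7) + 7*log(2) + 5*log(3)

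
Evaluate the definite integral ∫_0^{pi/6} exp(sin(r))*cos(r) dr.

Let u = sin(r), so du = cos(r) dr. When r = 0, u = 0; when r = pi/6, u = 1/2.
The integral becomes ∫ exp(u) du from 0 to 1/2, with antiderivative exp(u).
Back in r: F(r) = exp(sin(r)).
Then F(pi/6) - F(0) = (exp(1/2)) - (1) = -1 + exp(1/2).

-1 + exp(1/2)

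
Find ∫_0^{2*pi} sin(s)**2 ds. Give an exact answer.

pi

Use the identity sin^2(s) = (1 - cos(2*s))/2.
An antiderivative is F(s) = s/2 - sin(2*s)/4.
Then F(2*pi) - F(0) = (pi) - (0) = pi.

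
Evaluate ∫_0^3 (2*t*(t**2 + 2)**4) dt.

Let u = t**2 + 2, so du = 2*t dt. When t = 0, u = 2; when t = 3, u = 11.
The integral becomes ∫ u**4 du from 2 to 11, with antiderivative u**5/5.
Back in t: F(t) = (t**2 + 2)**5/5.
Then F(3) - F(0) = (161051/5) - (32/5) = 161019/5.

161019/5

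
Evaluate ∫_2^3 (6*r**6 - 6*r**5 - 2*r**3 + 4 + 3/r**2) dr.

By the power rule, an antiderivative is F(r) = 6*r**7/7 - r**6 - r**4/2 + 4*r - 3/r.
Then F(3) - F(2) = (15625/14) - (619/14) = 7503/7.

7503/7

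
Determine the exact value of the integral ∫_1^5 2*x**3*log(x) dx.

-78 + 625*log(5)/2

Integrate by parts once (u = ln x, dv = 2*x**3 dx).
An antiderivative is F(x) = x**4*(4*log(x) - 1)/8.
Then F(5) - F(1) = (-625/8 + 625*log(5)/2) - (-1/8) = -78 + 625*log(5)/2.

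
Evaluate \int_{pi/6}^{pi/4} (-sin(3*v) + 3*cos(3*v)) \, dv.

-1 + sqrt(2)/3

An antiderivative is F(v) = sin(3*v) + cos(3*v)/3.
Then F(pi/4) - F(pi/6) = (sqrt(2)/3) - (1) = -1 + sqrt(2)/3.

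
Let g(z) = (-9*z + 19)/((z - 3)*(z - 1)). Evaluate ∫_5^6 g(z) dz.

Factor the denominator: z**2 - 4*z + 3 = (z - 1)(z - 3).
Partial fractions: (-9*z + 19)/((z - 3)*(z - 1)) = -5/(z - 1) - 4/(z - 3).
An antiderivative is F(z) = -4*log(z - 3) - 5*log(z - 1).
Then F(6) - F(5) = (-5*log(5) - 4*log(3)) - (-14*log(2)) = -5*log(5) - 4*log(3) + 14*log(2).

-5*log(5) - 4*log(3) + 14*log(2)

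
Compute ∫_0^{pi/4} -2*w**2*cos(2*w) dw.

1/2 - pi**2/16

Integrate by parts twice (u = w^2, dv = -2*cos(2*w) dw).
An antiderivative is F(w) = -w**2*sin(2*w) - w*cos(2*w) + sin(2*w)/2.
Then F(pi/4) - F(0) = (1/2 - pi**2/16) - (0) = 1/2 - pi**2/16.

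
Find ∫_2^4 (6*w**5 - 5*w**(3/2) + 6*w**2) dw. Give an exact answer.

8*sqrt(2) + 4080

By the power rule, an antiderivative is F(w) = w**6 - 2*w**(5/2) + 2*w**3.
Then F(4) - F(2) = (4160) - (80 - 8*sqrt(2)) = 8*sqrt(2) + 4080.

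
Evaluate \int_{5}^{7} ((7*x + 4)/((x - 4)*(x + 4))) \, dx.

-2*log(3) + 3*log(11)

Factor the denominator: x**2 - 16 = (x + 4)(x - 4).
Partial fractions: (7*x + 4)/((x - 4)*(x + 4)) = 3/(x + 4) + 4/(x - 4).
An antiderivative is F(x) = 4*log(x - 4) + 3*log(x + 4).
Then F(7) - F(5) = (4*log(3) + 3*log(11)) - (6*log(3)) = -2*log(3) + 3*log(11).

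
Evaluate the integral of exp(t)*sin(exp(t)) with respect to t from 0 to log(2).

-cos(2) + cos(1)

Let u = exp(t), so du = exp(t) dt. When t = 0, u = 1; when t = log(2), u = 2.
The integral becomes ∫ sin(u) du from 1 to 2, with antiderivative -cos(u).
Back in t: F(t) = -cos(exp(t)).
Then F(log(2)) - F(0) = (-cos(2)) - (-cos(1)) = -cos(2) + cos(1).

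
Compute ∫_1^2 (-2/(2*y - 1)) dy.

An antiderivative is F(y) = -log(2*y - 1).
Then F(2) - F(1) = (-log(3)) - (0) = -log(3).

-log(3)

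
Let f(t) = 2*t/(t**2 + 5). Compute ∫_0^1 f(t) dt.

Let u = t**2 + 5, so du = 2*t dt. When t = 0, u = 5; when t = 1, u = 6.
The integral becomes ∫ 1/u du from 5 to 6, with antiderivative log(u).
Back in t: F(t) = log(t**2 + 5).
Then F(1) - F(0) = (log(6)) - (log(5)) = log(6/5).

log(6/5)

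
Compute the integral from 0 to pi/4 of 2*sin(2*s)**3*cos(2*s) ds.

Let u = sin(2*s), so du = 2*cos(2*s) ds. When s = 0, u = 0; when s = pi/4, u = 1.
The integral becomes ∫ u**3 du from 0 to 1, with antiderivative u**4/4.
Back in s: F(s) = sin(2*s)**4/4.
Then F(pi/4) - F(0) = (1/4) - (0) = 1/4.

1/4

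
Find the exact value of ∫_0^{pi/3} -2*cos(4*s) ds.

An antiderivative is F(s) = -sin(4*s)/2.
Then F(pi/3) - F(0) = (sqrt(3)/4) - (0) = sqrt(3)/4.

sqrt(3)/4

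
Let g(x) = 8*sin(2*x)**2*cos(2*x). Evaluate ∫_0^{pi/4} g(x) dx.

4/3

Let u = sin(2*x), so du = 2*cos(2*x) dx. When x = 0, u = 0; when x = pi/4, u = 1.
The integral becomes 4·∫ u**2 du from 0 to 1, with antiderivative 4*u**3/3.
Back in x: F(x) = 4*sin(2*x)**3/3.
Then F(pi/4) - F(0) = (4/3) - (0) = 4/3.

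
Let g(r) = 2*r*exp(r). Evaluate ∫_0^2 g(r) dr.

2 + 2*exp(2)

Integrate by parts once (u = r, dv = 2*exp(r) dr).
An antiderivative is F(r) = (2*r - 2)*exp(r).
Then F(2) - F(0) = (2*exp(2)) - (-2) = 2 + 2*exp(2).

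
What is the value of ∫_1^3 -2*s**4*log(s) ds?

484/25 - 486*log(3)/5

Integrate by parts once (u = ln s, dv = -2*s**4 ds).
An antiderivative is F(s) = -2*s**5*(5*log(s) - 1)/25.
Then F(3) - F(1) = (486/25 - 486*log(3)/5) - (2/25) = 484/25 - 486*log(3)/5.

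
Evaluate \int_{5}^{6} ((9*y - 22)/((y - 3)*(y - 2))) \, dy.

Factor the denominator: y**2 - 5*y + 6 = (y - 2)(y - 3).
Partial fractions: (9*y - 22)/((y - 3)*(y - 2)) = 4/(y - 2) + 5/(y - 3).
An antiderivative is F(y) = 5*log(y - 3) + 4*log(y - 2).
Then F(6) - F(5) = (5*log(3) + 8*log(2)) - (5*log(2) + 4*log(3)) = log(24).

log(24)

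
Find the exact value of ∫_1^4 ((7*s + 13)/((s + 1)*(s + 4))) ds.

-3*log(5) + 13*log(2)

Factor the denominator: s**2 + 5*s + 4 = (s + 4)(s + 1).
Partial fractions: (7*s + 13)/((s + 1)*(s + 4)) = 5/(s + 4) + 2/(s + 1).
An antiderivative is F(s) = 2*log(s + 1) + 5*log(s + 4).
Then F(4) - F(1) = (2*log(5) + 15*log(2)) - (2*log(2) + 5*log(5)) = -3*log(5) + 13*log(2).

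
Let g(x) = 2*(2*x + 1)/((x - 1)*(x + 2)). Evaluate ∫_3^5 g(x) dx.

Factor the denominator: x**2 + x - 2 = (x + 2)(x - 1).
Partial fractions: 2*(2*x + 1)/((x - 1)*(x + 2)) = 2/(x + 2) + 2/(x - 1).
An antiderivative is F(x) = 2*log(x - 1) + 2*log(x + 2).
Then F(5) - F(3) = (4*log(2) + 2*log(7)) - (log(100)) = -2*log(5) + 2*log(2) + 2*log(7).

-2*log(5) + 2*log(2) + 2*log(7)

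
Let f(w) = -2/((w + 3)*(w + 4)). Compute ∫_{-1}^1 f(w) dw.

log(25/36)

Factor the denominator: w**2 + 7*w + 12 = (w + 4)(w + 3).
Partial fractions: -2/((w + 3)*(w + 4)) = 2/(w + 4) - 2/(w + 3).
An antiderivative is F(w) = -2*log(w + 3) + 2*log(w + 4).
Then F(1) - F(-1) = (log(25/16)) - (log(9/4)) = log(25/36).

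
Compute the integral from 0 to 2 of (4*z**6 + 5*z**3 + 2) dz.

680/7

By the power rule, an antiderivative is F(z) = 4*z**7/7 + 5*z**4/4 + 2*z.
Then F(2) - F(0) = (680/7) - (0) = 680/7.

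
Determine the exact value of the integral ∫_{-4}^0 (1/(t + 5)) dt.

log(5)

An antiderivative is F(t) = log(t + 5).
Then F(0) - F(-4) = (log(5)) - (0) = log(5).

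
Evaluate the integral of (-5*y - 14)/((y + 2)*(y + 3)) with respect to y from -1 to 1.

Factor the denominator: y**2 + 5*y + 6 = (y + 3)(y + 2).
Partial fractions: (-5*y - 14)/((y + 2)*(y + 3)) = -1/(y + 3) - 4/(y + 2).
An antiderivative is F(y) = -4*log(y + 2) - log(y + 3).
Then F(1) - F(-1) = (-4*log(3) - 2*log(2)) - (-log(2)) = -4*log(3) - log(2).

-4*log(3) - log(2)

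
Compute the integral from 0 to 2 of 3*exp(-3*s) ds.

An antiderivative is F(s) = -exp(-3*s).
Then F(2) - F(0) = (-exp(-6)) - (-1) = 1 - exp(-6).

1 - exp(-6)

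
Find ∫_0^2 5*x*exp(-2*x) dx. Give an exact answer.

Integrate by parts once (u = x, dv = 5*exp(-2*x) dx).
An antiderivative is F(x) = (-10*x - 5)*exp(-2*x)/4.
Then F(2) - F(0) = (-25*exp(-4)/4) - (-5/4) = 5/4 - 25*exp(-4)/4.

5/4 - 25*exp(-4)/4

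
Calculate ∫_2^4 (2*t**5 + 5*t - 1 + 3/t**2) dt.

By the power rule, an antiderivative is F(t) = t**6/3 + 5*t**2/2 - t - 3/t.
Then F(4) - F(2) = (16807/12) - (167/6) = 5491/4.

5491/4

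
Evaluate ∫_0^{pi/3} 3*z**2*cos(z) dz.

Integrate by parts twice (u = z^2, dv = 3*cos(z) dz).
An antiderivative is F(z) = 3*z**2*sin(z) + 6*z*cos(z) - 6*sin(z).
Then F(pi/3) - F(0) = (-3*sqrt(3) + sqrt(3)*pi**2/6 + pi) - (0) = -3*sqrt(3) + sqrt(3)*pi**2/6 + pi.

-3*sqrt(3) + sqrt(3)*pi**2/6 + pi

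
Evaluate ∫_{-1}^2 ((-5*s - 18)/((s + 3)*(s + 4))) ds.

Factor the denominator: s**2 + 7*s + 12 = (s + 4)(s + 3).
Partial fractions: (-5*s - 18)/((s + 3)*(s + 4)) = -2/(s + 4) - 3/(s + 3).
An antiderivative is F(s) = -3*log(s + 3) - 2*log(s + 4).
Then F(2) - F(-1) = (-3*log(5) - 2*log(3) - 2*log(2)) - (-log(72)) = -3*log(5) + log(2).

-3*log(5) + log(2)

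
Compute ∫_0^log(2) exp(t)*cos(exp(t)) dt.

-sin(1) + sin(2)

Let u = exp(t), so du = exp(t) dt. When t = 0, u = 1; when t = log(2), u = 2.
The integral becomes ∫ cos(u) du from 1 to 2, with antiderivative sin(u).
Back in t: F(t) = sin(exp(t)).
Then F(log(2)) - F(0) = (sin(2)) - (sin(1)) = -sin(1) + sin(2).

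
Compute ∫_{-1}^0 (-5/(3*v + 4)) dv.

-10*log(2)/3

An antiderivative is F(v) = -5*log(3*v + 4)/3.
Then F(0) - F(-1) = (-10*log(2)/3) - (0) = -10*log(2)/3.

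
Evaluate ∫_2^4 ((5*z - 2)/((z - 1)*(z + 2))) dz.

-4*log(2) + 5*log(3)

Factor the denominator: z**2 + z - 2 = (z + 2)(z - 1).
Partial fractions: (5*z - 2)/((z - 1)*(z + 2)) = 4/(z + 2) + 1/(z - 1).
An antiderivative is F(z) = log(z - 1) + 4*log(z + 2).
Then F(4) - F(2) = (4*log(2) + 5*log(3)) - (8*log(2)) = -4*log(2) + 5*log(3).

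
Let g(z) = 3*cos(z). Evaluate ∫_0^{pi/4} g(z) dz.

3*sqrt(2)/2

An antiderivative is F(z) = 3*sin(z).
Then F(pi/4) - F(0) = (3*sqrt(2)/2) - (0) = 3*sqrt(2)/2.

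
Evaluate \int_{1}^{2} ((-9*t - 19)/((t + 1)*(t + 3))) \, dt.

-4*log(5) - 5*log(3) + 13*log(2)

Factor the denominator: t**2 + 4*t + 3 = (t + 3)(t + 1).
Partial fractions: (-9*t - 19)/((t + 1)*(t + 3)) = -4/(t + 3) - 5/(t + 1).
An antiderivative is F(t) = -5*log(t + 1) - 4*log(t + 3).
Then F(2) - F(1) = (-4*log(5) - 5*log(3)) - (-13*log(2)) = -4*log(5) - 5*log(3) + 13*log(2).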